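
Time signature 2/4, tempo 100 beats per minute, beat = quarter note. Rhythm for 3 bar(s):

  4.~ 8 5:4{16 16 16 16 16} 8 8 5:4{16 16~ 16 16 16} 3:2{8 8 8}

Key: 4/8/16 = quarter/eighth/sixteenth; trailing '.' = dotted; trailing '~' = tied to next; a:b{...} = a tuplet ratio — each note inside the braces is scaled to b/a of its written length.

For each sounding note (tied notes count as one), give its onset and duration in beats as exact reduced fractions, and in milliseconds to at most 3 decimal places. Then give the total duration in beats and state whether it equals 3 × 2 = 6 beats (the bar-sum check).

1) 0.0ms=0b +1200.0ms=2b
2) 1200.0ms=2b +120.0ms=1/5b
3) 1320.0ms=11/5b +120.0ms=1/5b
4) 1440.0ms=12/5b +120.0ms=1/5b
5) 1560.0ms=13/5b +120.0ms=1/5b
6) 1680.0ms=14/5b +120.0ms=1/5b
7) 1800.0ms=3b +300.0ms=1/2b
8) 2100.0ms=7/2b +300.0ms=1/2b
9) 2400.0ms=4b +120.0ms=1/5b
10) 2520.0ms=21/5b +240.0ms=2/5b
11) 2760.0ms=23/5b +120.0ms=1/5b
12) 2880.0ms=24/5b +120.0ms=1/5b
13) 3000.0ms=5b +200.0ms=1/3b
14) 3200.0ms=16/3b +200.0ms=1/3b
15) 3400.0ms=17/3b +200.0ms=1/3b
Σ=6b of 6 (100bpm 2/4) — PASS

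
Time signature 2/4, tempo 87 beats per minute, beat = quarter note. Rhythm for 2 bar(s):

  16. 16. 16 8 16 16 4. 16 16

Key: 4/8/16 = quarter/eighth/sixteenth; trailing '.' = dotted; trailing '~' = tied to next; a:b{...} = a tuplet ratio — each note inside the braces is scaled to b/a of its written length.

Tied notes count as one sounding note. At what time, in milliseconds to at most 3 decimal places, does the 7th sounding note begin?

1. 0.0ms @ 0 + 258.621ms (3/8)
2. 258.621ms @ 3/8 + 258.621ms (3/8)
3. 517.241ms @ 3/4 + 172.414ms (1/4)
4. 689.655ms @ 1 + 344.828ms (1/2)
5. 1034.483ms @ 3/2 + 172.414ms (1/4)
6. 1206.897ms @ 7/4 + 172.414ms (1/4)
7. 1379.31ms @ 2 + 1034.483ms (3/2)
8. 2413.793ms @ 7/2 + 172.414ms (1/4)
9. 2586.207ms @ 15/4 + 172.414ms (1/4)

note 7 onset = 2b = 1379.31ms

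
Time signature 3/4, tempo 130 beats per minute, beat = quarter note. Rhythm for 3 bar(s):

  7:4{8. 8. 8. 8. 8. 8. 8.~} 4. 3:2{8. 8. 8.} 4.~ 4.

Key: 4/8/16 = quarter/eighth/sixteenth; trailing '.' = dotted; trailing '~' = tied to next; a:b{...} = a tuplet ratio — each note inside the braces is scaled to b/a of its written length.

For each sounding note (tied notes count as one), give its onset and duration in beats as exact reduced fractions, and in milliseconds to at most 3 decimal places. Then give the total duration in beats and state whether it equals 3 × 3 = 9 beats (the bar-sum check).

1) 0.0ms=0b +197.802ms=3/7b
2) 197.802ms=3/7b +197.802ms=3/7b
3) 395.604ms=6/7b +197.802ms=3/7b
4) 593.407ms=9/7b +197.802ms=3/7b
5) 791.209ms=12/7b +197.802ms=3/7b
6) 989.011ms=15/7b +197.802ms=3/7b
7) 1186.813ms=18/7b +890.11ms=27/14b
8) 2076.923ms=9/2b +230.769ms=1/2b
9) 2307.692ms=5b +230.769ms=1/2b
10) 2538.462ms=11/2b +230.769ms=1/2b
11) 2769.231ms=6b +1384.615ms=3b
Σ=9b of 9 (130bpm 3/4) — PASS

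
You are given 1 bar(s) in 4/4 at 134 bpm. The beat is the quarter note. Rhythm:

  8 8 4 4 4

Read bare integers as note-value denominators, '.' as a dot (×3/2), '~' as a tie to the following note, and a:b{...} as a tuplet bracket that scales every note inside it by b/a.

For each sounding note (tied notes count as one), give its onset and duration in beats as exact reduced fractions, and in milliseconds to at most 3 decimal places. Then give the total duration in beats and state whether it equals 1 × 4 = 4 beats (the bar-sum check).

1) 0.0ms=0b +223.881ms=1/2b
2) 223.881ms=1/2b +223.881ms=1/2b
3) 447.761ms=1b +447.761ms=1b
4) 895.522ms=2b +447.761ms=1b
5) 1343.284ms=3b +447.761ms=1b
Σ=4b of 4 (134bpm 4/4) — PASS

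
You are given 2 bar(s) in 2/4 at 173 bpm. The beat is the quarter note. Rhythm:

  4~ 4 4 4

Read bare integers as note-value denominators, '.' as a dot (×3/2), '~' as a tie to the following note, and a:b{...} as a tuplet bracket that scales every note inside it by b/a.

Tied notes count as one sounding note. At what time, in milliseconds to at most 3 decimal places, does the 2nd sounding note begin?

1. 0.0ms @ 0 + 693.642ms (2)
2. 693.642ms @ 2 + 346.821ms (1)
3. 1040.462ms @ 3 + 346.821ms (1)

note 2 onset = 2b = 693.642ms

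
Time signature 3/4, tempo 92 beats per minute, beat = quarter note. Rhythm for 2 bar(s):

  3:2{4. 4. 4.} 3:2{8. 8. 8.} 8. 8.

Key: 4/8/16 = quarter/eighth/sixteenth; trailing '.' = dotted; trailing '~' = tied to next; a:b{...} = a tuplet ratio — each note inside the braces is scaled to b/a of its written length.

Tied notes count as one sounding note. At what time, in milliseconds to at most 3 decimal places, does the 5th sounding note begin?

note 5 onset = 7/2b = 2282.609ms

1. 0.0ms @ 0 + 652.174ms (1)
2. 652.174ms @ 1 + 652.174ms (1)
3. 1304.348ms @ 2 + 652.174ms (1)
4. 1956.522ms @ 3 + 326.087ms (1/2)
5. 2282.609ms @ 7/2 + 326.087ms (1/2)
6. 2608.696ms @ 4 + 326.087ms (1/2)
7. 2934.783ms @ 9/2 + 489.13ms (3/4)
8. 3423.913ms @ 21/4 + 489.13ms (3/4)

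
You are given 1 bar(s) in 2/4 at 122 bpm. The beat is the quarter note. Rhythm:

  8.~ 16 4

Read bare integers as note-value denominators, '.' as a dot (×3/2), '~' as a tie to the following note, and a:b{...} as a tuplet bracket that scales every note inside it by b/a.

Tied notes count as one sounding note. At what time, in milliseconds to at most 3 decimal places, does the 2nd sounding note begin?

note 2 onset = 1b = 491.803ms

1. 0.0ms @ 0 + 491.803ms (1)
2. 491.803ms @ 1 + 491.803ms (1)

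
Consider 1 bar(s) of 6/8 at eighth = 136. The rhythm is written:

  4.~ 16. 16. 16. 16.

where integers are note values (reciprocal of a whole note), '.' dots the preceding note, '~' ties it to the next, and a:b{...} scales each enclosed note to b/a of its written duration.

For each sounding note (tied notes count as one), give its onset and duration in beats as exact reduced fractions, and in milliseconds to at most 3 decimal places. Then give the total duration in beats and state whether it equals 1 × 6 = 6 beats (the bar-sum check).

1) 0.0ms=0b +1654.412ms=15/4b
2) 1654.412ms=15/4b +330.882ms=3/4b
3) 1985.294ms=9/2b +330.882ms=3/4b
4) 2316.176ms=21/4b +330.882ms=3/4b
Σ=6b of 6 (136bpm 6/8) — PASS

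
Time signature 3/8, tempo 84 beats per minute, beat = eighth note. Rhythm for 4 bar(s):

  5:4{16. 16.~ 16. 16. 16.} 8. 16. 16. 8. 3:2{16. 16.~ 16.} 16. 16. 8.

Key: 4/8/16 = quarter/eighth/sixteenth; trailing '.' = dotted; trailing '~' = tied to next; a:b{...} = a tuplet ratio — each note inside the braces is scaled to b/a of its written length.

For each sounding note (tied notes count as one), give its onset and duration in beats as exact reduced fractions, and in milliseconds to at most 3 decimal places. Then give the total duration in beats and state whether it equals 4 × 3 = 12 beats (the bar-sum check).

1) 0.0ms=0b +428.571ms=3/5b
2) 428.571ms=3/5b +857.143ms=6/5b
3) 1285.714ms=9/5b +428.571ms=3/5b
4) 1714.286ms=12/5b +428.571ms=3/5b
5) 2142.857ms=3b +1071.429ms=3/2b
6) 3214.286ms=9/2b +535.714ms=3/4b
7) 3750.0ms=21/4b +535.714ms=3/4b
8) 4285.714ms=6b +1071.429ms=3/2b
9) 5357.143ms=15/2b +357.143ms=1/2b
10) 5714.286ms=8b +714.286ms=1b
11) 6428.571ms=9b +535.714ms=3/4b
12) 6964.286ms=39/4b +535.714ms=3/4b
13) 7500.0ms=21/2b +1071.429ms=3/2b
Σ=12b of 12 (84bpm 3/8) — PASS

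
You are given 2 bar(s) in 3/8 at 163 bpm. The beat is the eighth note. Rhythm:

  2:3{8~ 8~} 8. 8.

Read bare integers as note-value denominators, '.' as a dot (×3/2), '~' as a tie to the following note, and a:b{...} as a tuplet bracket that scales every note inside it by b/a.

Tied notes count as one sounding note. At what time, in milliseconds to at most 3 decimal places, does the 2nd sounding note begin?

note 2 onset = 9/2b = 1656.442ms

1. 0.0ms @ 0 + 1656.442ms (9/2)
2. 1656.442ms @ 9/2 + 552.147ms (3/2)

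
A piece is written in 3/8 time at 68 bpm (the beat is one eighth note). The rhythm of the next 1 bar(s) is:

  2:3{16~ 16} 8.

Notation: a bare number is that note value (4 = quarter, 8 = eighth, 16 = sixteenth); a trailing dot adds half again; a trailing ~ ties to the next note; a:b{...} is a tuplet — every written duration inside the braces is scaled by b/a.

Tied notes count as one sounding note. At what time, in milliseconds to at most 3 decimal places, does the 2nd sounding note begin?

1. 0.0ms @ 0 + 1323.529ms (3/2)
2. 1323.529ms @ 3/2 + 1323.529ms (3/2)

note 2 onset = 3/2b = 1323.529ms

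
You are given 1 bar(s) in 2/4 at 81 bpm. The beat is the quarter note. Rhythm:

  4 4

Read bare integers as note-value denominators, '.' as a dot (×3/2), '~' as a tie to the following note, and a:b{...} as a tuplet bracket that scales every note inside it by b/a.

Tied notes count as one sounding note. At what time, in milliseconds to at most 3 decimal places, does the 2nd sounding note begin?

note 2 onset = 1b = 740.741ms

1. 0.0ms @ 0 + 740.741ms (1)
2. 740.741ms @ 1 + 740.741ms (1)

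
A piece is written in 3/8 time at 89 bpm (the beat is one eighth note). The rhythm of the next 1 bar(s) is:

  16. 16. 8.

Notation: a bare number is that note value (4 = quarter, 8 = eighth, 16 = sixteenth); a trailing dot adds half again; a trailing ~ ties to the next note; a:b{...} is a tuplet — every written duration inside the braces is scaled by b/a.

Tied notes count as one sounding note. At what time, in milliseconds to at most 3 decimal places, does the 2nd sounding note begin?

1. 0.0ms @ 0 + 505.618ms (3/4)
2. 505.618ms @ 3/4 + 505.618ms (3/4)
3. 1011.236ms @ 3/2 + 1011.236ms (3/2)

note 2 onset = 3/4b = 505.618ms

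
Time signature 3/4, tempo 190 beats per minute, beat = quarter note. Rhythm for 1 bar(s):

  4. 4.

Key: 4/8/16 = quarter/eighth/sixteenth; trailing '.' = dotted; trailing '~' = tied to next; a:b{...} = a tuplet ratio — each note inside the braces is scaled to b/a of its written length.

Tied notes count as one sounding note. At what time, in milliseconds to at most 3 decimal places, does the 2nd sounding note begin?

note 2 onset = 3/2b = 473.684ms

1. 0.0ms @ 0 + 473.684ms (3/2)
2. 473.684ms @ 3/2 + 473.684ms (3/2)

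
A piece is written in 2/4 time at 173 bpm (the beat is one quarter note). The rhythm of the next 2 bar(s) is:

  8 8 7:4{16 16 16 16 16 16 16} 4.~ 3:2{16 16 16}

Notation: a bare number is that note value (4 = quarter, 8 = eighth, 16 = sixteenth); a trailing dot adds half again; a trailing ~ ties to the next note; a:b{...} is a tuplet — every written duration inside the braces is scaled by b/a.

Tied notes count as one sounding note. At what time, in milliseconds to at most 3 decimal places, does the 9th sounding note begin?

note 9 onset = 13/7b = 644.096ms

1. 0.0ms @ 0 + 173.41ms (1/2)
2. 173.41ms @ 1/2 + 173.41ms (1/2)
3. 346.821ms @ 1 + 49.546ms (1/7)
4. 396.367ms @ 8/7 + 49.546ms (1/7)
5. 445.912ms @ 9/7 + 49.546ms (1/7)
6. 495.458ms @ 10/7 + 49.546ms (1/7)
7. 545.004ms @ 11/7 + 49.546ms (1/7)
8. 594.55ms @ 12/7 + 49.546ms (1/7)
9. 644.096ms @ 13/7 + 49.546ms (1/7)
10. 693.642ms @ 2 + 578.035ms (5/3)
11. 1271.676ms @ 11/3 + 57.803ms (1/6)
12. 1329.48ms @ 23/6 + 57.803ms (1/6)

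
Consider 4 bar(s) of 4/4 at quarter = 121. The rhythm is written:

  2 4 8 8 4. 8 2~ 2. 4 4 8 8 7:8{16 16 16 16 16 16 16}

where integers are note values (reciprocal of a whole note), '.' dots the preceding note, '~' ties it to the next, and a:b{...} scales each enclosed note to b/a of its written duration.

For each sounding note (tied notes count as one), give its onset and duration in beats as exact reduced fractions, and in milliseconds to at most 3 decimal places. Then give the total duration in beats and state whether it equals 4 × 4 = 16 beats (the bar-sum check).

1) 0.0ms=0b +991.736ms=2b
2) 991.736ms=2b +495.868ms=1b
3) 1487.603ms=3b +247.934ms=1/2b
4) 1735.537ms=7/2b +247.934ms=1/2b
5) 1983.471ms=4b +743.802ms=3/2b
6) 2727.273ms=11/2b +247.934ms=1/2b
7) 2975.207ms=6b +2479.339ms=5b
8) 5454.545ms=11b +495.868ms=1b
9) 5950.413ms=12b +495.868ms=1b
10) 6446.281ms=13b +247.934ms=1/2b
11) 6694.215ms=27/2b +247.934ms=1/2b
12) 6942.149ms=14b +141.677ms=2/7b
13) 7083.825ms=100/7b +141.677ms=2/7b
14) 7225.502ms=102/7b +141.677ms=2/7b
15) 7367.178ms=104/7b +141.677ms=2/7b
16) 7508.855ms=106/7b +141.677ms=2/7b
17) 7650.531ms=108/7b +141.677ms=2/7b
18) 7792.208ms=110/7b +141.677ms=2/7b
Σ=16b of 16 (121bpm 4/4) — PASS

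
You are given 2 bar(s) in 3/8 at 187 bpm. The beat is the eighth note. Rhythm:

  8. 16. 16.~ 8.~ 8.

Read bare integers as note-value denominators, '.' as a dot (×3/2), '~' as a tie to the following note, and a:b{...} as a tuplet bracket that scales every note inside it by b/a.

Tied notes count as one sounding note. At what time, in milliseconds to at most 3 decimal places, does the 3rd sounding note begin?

note 3 onset = 9/4b = 721.925ms

1. 0.0ms @ 0 + 481.283ms (3/2)
2. 481.283ms @ 3/2 + 240.642ms (3/4)
3. 721.925ms @ 9/4 + 1203.209ms (15/4)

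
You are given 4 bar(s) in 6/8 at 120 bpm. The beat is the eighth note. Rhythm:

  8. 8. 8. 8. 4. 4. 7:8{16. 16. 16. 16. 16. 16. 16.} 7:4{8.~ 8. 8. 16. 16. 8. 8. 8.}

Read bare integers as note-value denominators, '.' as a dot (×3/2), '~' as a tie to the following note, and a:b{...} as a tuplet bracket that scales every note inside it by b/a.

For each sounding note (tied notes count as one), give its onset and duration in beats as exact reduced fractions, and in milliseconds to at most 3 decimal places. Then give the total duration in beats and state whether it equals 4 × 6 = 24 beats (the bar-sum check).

1) 0.0ms=0b +750.0ms=3/2b
2) 750.0ms=3/2b +750.0ms=3/2b
3) 1500.0ms=3b +750.0ms=3/2b
4) 2250.0ms=9/2b +750.0ms=3/2b
5) 3000.0ms=6b +1500.0ms=3b
6) 4500.0ms=9b +1500.0ms=3b
7) 6000.0ms=12b +428.571ms=6/7b
8) 6428.571ms=90/7b +428.571ms=6/7b
9) 6857.143ms=96/7b +428.571ms=6/7b
10) 7285.714ms=102/7b +428.571ms=6/7b
11) 7714.286ms=108/7b +428.571ms=6/7b
12) 8142.857ms=114/7b +428.571ms=6/7b
13) 8571.429ms=120/7b +428.571ms=6/7b
14) 9000.0ms=18b +857.143ms=12/7b
15) 9857.143ms=138/7b +428.571ms=6/7b
16) 10285.714ms=144/7b +214.286ms=3/7b
17) 10500.0ms=21b +214.286ms=3/7b
18) 10714.286ms=150/7b +428.571ms=6/7b
19) 11142.857ms=156/7b +428.571ms=6/7b
20) 11571.429ms=162/7b +428.571ms=6/7b
Σ=24b of 24 (120bpm 6/8) — PASS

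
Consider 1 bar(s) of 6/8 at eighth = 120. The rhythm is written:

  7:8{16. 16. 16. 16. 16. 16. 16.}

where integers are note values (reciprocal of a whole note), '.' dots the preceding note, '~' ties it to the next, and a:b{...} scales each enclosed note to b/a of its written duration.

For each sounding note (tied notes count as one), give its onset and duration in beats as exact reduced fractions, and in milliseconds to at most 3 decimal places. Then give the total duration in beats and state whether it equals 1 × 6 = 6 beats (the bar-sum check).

1) 0.0ms=0b +428.571ms=6/7b
2) 428.571ms=6/7b +428.571ms=6/7b
3) 857.143ms=12/7b +428.571ms=6/7b
4) 1285.714ms=18/7b +428.571ms=6/7b
5) 1714.286ms=24/7b +428.571ms=6/7b
6) 2142.857ms=30/7b +428.571ms=6/7b
7) 2571.429ms=36/7b +428.571ms=6/7b
Σ=6b of 6 (120bpm 6/8) — PASS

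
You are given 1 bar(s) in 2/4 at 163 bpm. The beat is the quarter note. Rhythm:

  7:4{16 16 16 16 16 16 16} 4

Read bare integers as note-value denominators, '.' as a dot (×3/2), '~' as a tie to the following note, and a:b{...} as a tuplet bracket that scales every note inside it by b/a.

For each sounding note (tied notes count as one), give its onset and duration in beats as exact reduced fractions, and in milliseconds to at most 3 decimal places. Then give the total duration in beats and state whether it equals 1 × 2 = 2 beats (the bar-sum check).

1) 0.0ms=0b +52.585ms=1/7b
2) 52.585ms=1/7b +52.585ms=1/7b
3) 105.171ms=2/7b +52.585ms=1/7b
4) 157.756ms=3/7b +52.585ms=1/7b
5) 210.342ms=4/7b +52.585ms=1/7b
6) 262.927ms=5/7b +52.585ms=1/7b
7) 315.513ms=6/7b +52.585ms=1/7b
8) 368.098ms=1b +368.098ms=1b
Σ=2b of 2 (163bpm 2/4) — PASS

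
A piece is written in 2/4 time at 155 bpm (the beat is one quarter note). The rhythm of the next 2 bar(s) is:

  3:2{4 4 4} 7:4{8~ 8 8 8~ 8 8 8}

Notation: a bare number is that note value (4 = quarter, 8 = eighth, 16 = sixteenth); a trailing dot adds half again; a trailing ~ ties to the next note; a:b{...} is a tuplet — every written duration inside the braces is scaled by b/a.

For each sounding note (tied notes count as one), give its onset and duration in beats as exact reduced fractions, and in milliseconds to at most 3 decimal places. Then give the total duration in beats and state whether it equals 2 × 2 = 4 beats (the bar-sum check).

1) 0.0ms=0b +258.065ms=2/3b
2) 258.065ms=2/3b +258.065ms=2/3b
3) 516.129ms=4/3b +258.065ms=2/3b
4) 774.194ms=2b +221.198ms=4/7b
5) 995.392ms=18/7b +110.599ms=2/7b
6) 1105.991ms=20/7b +221.198ms=4/7b
7) 1327.189ms=24/7b +110.599ms=2/7b
8) 1437.788ms=26/7b +110.599ms=2/7b
Σ=4b of 4 (155bpm 2/4) — PASS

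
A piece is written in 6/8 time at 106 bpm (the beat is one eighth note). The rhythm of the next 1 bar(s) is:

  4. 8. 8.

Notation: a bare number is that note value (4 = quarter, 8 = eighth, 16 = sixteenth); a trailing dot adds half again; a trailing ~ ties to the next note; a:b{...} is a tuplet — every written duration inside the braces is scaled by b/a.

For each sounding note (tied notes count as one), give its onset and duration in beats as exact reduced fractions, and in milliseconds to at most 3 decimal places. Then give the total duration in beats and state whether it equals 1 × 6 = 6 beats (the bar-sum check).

1) 0.0ms=0b +1698.113ms=3b
2) 1698.113ms=3b +849.057ms=3/2b
3) 2547.17ms=9/2b +849.057ms=3/2b
Σ=6b of 6 (106bpm 6/8) — PASS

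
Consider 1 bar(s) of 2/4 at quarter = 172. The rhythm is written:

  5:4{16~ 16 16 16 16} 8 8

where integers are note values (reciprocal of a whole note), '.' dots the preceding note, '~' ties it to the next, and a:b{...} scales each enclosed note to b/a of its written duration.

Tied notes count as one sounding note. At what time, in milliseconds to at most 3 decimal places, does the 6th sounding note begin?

note 6 onset = 3/2b = 523.256ms

1. 0.0ms @ 0 + 139.535ms (2/5)
2. 139.535ms @ 2/5 + 69.767ms (1/5)
3. 209.302ms @ 3/5 + 69.767ms (1/5)
4. 279.07ms @ 4/5 + 69.767ms (1/5)
5. 348.837ms @ 1 + 174.419ms (1/2)
6. 523.256ms @ 3/2 + 174.419ms (1/2)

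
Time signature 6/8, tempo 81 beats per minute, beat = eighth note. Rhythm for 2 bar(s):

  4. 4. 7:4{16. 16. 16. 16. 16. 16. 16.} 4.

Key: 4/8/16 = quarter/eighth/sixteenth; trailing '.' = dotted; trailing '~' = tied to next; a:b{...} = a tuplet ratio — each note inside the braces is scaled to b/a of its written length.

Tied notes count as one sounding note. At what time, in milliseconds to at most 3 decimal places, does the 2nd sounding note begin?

note 2 onset = 3b = 2222.222ms

1. 0.0ms @ 0 + 2222.222ms (3)
2. 2222.222ms @ 3 + 2222.222ms (3)
3. 4444.444ms @ 6 + 317.46ms (3/7)
4. 4761.905ms @ 45/7 + 317.46ms (3/7)
5. 5079.365ms @ 48/7 + 317.46ms (3/7)
6. 5396.825ms @ 51/7 + 317.46ms (3/7)
7. 5714.286ms @ 54/7 + 317.46ms (3/7)
8. 6031.746ms @ 57/7 + 317.46ms (3/7)
9. 6349.206ms @ 60/7 + 317.46ms (3/7)
10. 6666.667ms @ 9 + 2222.222ms (3)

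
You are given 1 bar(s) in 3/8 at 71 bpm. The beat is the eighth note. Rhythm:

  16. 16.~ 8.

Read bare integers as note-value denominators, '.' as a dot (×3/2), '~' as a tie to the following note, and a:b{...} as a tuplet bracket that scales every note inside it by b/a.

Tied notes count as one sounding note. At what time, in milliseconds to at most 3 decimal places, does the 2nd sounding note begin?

note 2 onset = 3/4b = 633.803ms

1. 0.0ms @ 0 + 633.803ms (3/4)
2. 633.803ms @ 3/4 + 1901.408ms (9/4)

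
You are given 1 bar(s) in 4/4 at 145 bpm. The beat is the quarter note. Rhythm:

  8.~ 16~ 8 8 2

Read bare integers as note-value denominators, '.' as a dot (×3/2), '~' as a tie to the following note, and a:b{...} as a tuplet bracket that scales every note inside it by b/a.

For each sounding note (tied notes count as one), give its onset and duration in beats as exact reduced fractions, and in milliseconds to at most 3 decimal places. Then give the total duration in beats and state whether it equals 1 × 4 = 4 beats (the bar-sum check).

1) 0.0ms=0b +620.69ms=3/2b
2) 620.69ms=3/2b +206.897ms=1/2b
3) 827.586ms=2b +827.586ms=2b
Σ=4b of 4 (145bpm 4/4) — PASS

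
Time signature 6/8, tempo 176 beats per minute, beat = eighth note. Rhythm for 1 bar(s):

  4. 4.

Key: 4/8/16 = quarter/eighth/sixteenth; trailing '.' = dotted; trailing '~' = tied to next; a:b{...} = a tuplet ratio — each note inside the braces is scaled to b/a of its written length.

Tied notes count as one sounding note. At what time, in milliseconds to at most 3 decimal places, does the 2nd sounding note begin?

note 2 onset = 3b = 1022.727ms

1. 0.0ms @ 0 + 1022.727ms (3)
2. 1022.727ms @ 3 + 1022.727ms (3)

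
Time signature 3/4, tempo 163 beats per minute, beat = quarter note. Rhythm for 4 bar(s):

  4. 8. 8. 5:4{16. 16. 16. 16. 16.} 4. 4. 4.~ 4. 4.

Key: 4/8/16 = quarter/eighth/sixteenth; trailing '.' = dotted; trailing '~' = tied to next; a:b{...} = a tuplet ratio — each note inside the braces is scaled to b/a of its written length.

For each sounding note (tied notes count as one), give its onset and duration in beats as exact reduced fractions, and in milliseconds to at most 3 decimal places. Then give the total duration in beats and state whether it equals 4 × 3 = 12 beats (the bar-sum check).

1) 0.0ms=0b +552.147ms=3/2b
2) 552.147ms=3/2b +276.074ms=3/4b
3) 828.221ms=9/4b +276.074ms=3/4b
4) 1104.294ms=3b +110.429ms=3/10b
5) 1214.724ms=33/10b +110.429ms=3/10b
6) 1325.153ms=18/5b +110.429ms=3/10b
7) 1435.583ms=39/10b +110.429ms=3/10b
8) 1546.012ms=21/5b +110.429ms=3/10b
9) 1656.442ms=9/2b +552.147ms=3/2b
10) 2208.589ms=6b +552.147ms=3/2b
11) 2760.736ms=15/2b +1104.294ms=3b
12) 3865.031ms=21/2b +552.147ms=3/2b
Σ=12b of 12 (163bpm 3/4) — PASS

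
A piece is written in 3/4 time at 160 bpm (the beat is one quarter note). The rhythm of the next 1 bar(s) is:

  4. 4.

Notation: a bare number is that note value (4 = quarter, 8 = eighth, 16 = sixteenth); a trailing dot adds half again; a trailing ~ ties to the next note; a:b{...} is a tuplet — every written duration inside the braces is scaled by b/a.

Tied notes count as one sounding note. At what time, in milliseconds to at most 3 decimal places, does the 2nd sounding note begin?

1. 0.0ms @ 0 + 562.5ms (3/2)
2. 562.5ms @ 3/2 + 562.5ms (3/2)

note 2 onset = 3/2b = 562.5ms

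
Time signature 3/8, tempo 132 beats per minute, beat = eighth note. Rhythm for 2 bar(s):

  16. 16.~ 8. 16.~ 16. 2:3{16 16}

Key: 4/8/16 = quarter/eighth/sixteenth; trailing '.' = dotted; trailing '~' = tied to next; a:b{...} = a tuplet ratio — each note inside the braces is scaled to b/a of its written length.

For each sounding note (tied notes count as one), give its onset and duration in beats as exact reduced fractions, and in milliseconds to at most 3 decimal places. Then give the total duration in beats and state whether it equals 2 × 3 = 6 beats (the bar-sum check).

1) 0.0ms=0b +340.909ms=3/4b
2) 340.909ms=3/4b +1022.727ms=9/4b
3) 1363.636ms=3b +681.818ms=3/2b
4) 2045.455ms=9/2b +340.909ms=3/4b
5) 2386.364ms=21/4b +340.909ms=3/4b
Σ=6b of 6 (132bpm 3/8) — PASS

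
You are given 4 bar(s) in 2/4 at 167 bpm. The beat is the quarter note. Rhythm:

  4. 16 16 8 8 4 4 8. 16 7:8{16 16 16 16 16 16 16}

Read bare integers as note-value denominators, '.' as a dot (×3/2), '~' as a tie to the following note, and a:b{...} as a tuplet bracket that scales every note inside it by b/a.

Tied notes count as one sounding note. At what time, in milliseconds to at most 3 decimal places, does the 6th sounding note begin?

note 6 onset = 3b = 1077.844ms

1. 0.0ms @ 0 + 538.922ms (3/2)
2. 538.922ms @ 3/2 + 89.82ms (1/4)
3. 628.743ms @ 7/4 + 89.82ms (1/4)
4. 718.563ms @ 2 + 179.641ms (1/2)
5. 898.204ms @ 5/2 + 179.641ms (1/2)
6. 1077.844ms @ 3 + 359.281ms (1)
7. 1437.126ms @ 4 + 359.281ms (1)
8. 1796.407ms @ 5 + 269.461ms (3/4)
9. 2065.868ms @ 23/4 + 89.82ms (1/4)
10. 2155.689ms @ 6 + 102.652ms (2/7)
11. 2258.34ms @ 44/7 + 102.652ms (2/7)
12. 2360.992ms @ 46/7 + 102.652ms (2/7)
13. 2463.644ms @ 48/7 + 102.652ms (2/7)
14. 2566.296ms @ 50/7 + 102.652ms (2/7)
15. 2668.948ms @ 52/7 + 102.652ms (2/7)
16. 2771.6ms @ 54/7 + 102.652ms (2/7)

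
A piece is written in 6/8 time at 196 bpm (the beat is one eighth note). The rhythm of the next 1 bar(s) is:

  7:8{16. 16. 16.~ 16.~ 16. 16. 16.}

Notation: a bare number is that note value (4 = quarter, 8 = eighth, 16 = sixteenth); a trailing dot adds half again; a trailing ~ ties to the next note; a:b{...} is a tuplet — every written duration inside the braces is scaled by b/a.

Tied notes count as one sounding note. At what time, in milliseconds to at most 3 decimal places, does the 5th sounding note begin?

1. 0.0ms @ 0 + 262.391ms (6/7)
2. 262.391ms @ 6/7 + 262.391ms (6/7)
3. 524.781ms @ 12/7 + 787.172ms (18/7)
4. 1311.953ms @ 30/7 + 262.391ms (6/7)
5. 1574.344ms @ 36/7 + 262.391ms (6/7)

note 5 onset = 36/7b = 1574.344ms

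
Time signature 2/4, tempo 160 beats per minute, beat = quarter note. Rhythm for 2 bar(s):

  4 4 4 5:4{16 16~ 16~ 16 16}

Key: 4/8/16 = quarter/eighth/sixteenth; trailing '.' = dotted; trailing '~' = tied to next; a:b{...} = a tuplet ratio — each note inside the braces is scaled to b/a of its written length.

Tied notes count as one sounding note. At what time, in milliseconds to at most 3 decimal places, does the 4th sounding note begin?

1. 0.0ms @ 0 + 375.0ms (1)
2. 375.0ms @ 1 + 375.0ms (1)
3. 750.0ms @ 2 + 375.0ms (1)
4. 1125.0ms @ 3 + 75.0ms (1/5)
5. 1200.0ms @ 16/5 + 225.0ms (3/5)
6. 1425.0ms @ 19/5 + 75.0ms (1/5)

note 4 onset = 3b = 1125.0ms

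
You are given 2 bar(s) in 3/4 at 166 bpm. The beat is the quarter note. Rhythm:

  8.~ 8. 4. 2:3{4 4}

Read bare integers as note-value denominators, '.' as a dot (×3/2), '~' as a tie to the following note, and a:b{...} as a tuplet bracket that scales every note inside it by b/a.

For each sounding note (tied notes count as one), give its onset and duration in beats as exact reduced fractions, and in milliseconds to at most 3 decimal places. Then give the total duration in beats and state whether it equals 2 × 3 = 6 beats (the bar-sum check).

1) 0.0ms=0b +542.169ms=3/2b
2) 542.169ms=3/2b +542.169ms=3/2b
3) 1084.337ms=3b +542.169ms=3/2b
4) 1626.506ms=9/2b +542.169ms=3/2b
Σ=6b of 6 (166bpm 3/4) — PASS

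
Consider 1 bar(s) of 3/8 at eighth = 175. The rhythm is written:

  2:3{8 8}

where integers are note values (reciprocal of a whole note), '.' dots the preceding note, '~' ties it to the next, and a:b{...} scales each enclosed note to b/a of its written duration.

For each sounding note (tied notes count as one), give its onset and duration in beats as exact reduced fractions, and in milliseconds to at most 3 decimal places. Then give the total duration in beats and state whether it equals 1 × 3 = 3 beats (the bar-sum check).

1) 0.0ms=0b +514.286ms=3/2b
2) 514.286ms=3/2b +514.286ms=3/2b
Σ=3b of 3 (175bpm 3/8) — PASS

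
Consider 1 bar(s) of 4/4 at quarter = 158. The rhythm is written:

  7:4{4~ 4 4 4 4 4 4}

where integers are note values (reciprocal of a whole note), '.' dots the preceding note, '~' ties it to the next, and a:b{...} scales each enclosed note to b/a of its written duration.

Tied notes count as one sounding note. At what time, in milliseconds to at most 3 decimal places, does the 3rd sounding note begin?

note 3 onset = 12/7b = 650.995ms

1. 0.0ms @ 0 + 433.996ms (8/7)
2. 433.996ms @ 8/7 + 216.998ms (4/7)
3. 650.995ms @ 12/7 + 216.998ms (4/7)
4. 867.993ms @ 16/7 + 216.998ms (4/7)
5. 1084.991ms @ 20/7 + 216.998ms (4/7)
6. 1301.989ms @ 24/7 + 216.998ms (4/7)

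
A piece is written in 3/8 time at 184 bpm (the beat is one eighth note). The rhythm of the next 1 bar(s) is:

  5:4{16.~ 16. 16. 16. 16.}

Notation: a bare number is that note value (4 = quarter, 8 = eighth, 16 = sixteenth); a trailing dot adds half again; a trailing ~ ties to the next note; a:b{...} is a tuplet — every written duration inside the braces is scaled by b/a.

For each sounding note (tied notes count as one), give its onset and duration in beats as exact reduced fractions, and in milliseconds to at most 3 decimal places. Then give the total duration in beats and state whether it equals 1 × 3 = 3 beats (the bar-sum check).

1) 0.0ms=0b +391.304ms=6/5b
2) 391.304ms=6/5b +195.652ms=3/5b
3) 586.957ms=9/5b +195.652ms=3/5b
4) 782.609ms=12/5b +195.652ms=3/5b
Σ=3b of 3 (184bpm 3/8) — PASS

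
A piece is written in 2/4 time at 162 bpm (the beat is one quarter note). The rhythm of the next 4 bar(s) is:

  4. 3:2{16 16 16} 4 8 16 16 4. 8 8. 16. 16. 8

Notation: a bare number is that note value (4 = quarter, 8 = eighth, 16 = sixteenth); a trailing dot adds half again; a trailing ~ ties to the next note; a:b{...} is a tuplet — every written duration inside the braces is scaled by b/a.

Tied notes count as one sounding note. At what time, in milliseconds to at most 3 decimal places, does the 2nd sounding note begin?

note 2 onset = 3/2b = 555.556ms

1. 0.0ms @ 0 + 555.556ms (3/2)
2. 555.556ms @ 3/2 + 61.728ms (1/6)
3. 617.284ms @ 5/3 + 61.728ms (1/6)
4. 679.012ms @ 11/6 + 61.728ms (1/6)
5. 740.741ms @ 2 + 370.37ms (1)
6. 1111.111ms @ 3 + 185.185ms (1/2)
7. 1296.296ms @ 7/2 + 92.593ms (1/4)
8. 1388.889ms @ 15/4 + 92.593ms (1/4)
9. 1481.481ms @ 4 + 555.556ms (3/2)
10. 2037.037ms @ 11/2 + 185.185ms (1/2)
11. 2222.222ms @ 6 + 277.778ms (3/4)
12. 2500.0ms @ 27/4 + 138.889ms (3/8)
13. 2638.889ms @ 57/8 + 138.889ms (3/8)
14. 2777.778ms @ 15/2 + 185.185ms (1/2)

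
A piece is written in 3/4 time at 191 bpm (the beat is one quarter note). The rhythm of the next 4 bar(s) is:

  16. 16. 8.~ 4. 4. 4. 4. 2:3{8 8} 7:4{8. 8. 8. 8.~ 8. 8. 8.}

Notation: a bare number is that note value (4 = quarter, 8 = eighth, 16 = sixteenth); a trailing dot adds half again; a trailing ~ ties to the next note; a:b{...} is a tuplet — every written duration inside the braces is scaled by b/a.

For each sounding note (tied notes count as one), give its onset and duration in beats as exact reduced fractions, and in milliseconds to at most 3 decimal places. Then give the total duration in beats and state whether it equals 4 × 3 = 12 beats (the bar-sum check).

1) 0.0ms=0b +117.801ms=3/8b
2) 117.801ms=3/8b +117.801ms=3/8b
3) 235.602ms=3/4b +706.806ms=9/4b
4) 942.408ms=3b +471.204ms=3/2b
5) 1413.613ms=9/2b +471.204ms=3/2b
6) 1884.817ms=6b +471.204ms=3/2b
7) 2356.021ms=15/2b +235.602ms=3/4b
8) 2591.623ms=33/4b +235.602ms=3/4b
9) 2827.225ms=9b +134.63ms=3/7b
10) 2961.855ms=66/7b +134.63ms=3/7b
11) 3096.485ms=69/7b +134.63ms=3/7b
12) 3231.114ms=72/7b +269.26ms=6/7b
13) 3500.374ms=78/7b +134.63ms=3/7b
14) 3635.004ms=81/7b +134.63ms=3/7b
Σ=12b of 12 (191bpm 3/4) — PASS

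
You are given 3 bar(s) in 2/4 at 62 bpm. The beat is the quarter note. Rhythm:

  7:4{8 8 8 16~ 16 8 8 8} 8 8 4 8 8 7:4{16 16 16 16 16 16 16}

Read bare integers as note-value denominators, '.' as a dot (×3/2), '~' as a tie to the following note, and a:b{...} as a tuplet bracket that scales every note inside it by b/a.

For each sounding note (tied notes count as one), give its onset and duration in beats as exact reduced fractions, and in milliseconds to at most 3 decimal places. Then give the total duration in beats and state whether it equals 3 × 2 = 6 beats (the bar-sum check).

1) 0.0ms=0b +276.498ms=2/7b
2) 276.498ms=2/7b +276.498ms=2/7b
3) 552.995ms=4/7b +276.498ms=2/7b
4) 829.493ms=6/7b +276.498ms=2/7b
5) 1105.991ms=8/7b +276.498ms=2/7b
6) 1382.488ms=10/7b +276.498ms=2/7b
7) 1658.986ms=12/7b +276.498ms=2/7b
8) 1935.484ms=2b +483.871ms=1/2b
9) 2419.355ms=5/2b +483.871ms=1/2b
10) 2903.226ms=3b +967.742ms=1b
11) 3870.968ms=4b +483.871ms=1/2b
12) 4354.839ms=9/2b +483.871ms=1/2b
13) 4838.71ms=5b +138.249ms=1/7b
14) 4976.959ms=36/7b +138.249ms=1/7b
15) 5115.207ms=37/7b +138.249ms=1/7b
16) 5253.456ms=38/7b +138.249ms=1/7b
17) 5391.705ms=39/7b +138.249ms=1/7b
18) 5529.954ms=40/7b +138.249ms=1/7b
19) 5668.203ms=41/7b +138.249ms=1/7b
Σ=6b of 6 (62bpm 2/4) — PASS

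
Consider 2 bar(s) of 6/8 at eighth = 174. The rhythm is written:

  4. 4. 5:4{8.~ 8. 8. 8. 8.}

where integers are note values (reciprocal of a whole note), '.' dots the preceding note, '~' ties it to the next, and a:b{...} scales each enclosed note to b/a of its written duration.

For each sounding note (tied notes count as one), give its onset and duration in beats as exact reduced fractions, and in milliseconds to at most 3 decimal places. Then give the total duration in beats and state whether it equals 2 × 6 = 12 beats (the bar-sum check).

1) 0.0ms=0b +1034.483ms=3b
2) 1034.483ms=3b +1034.483ms=3b
3) 2068.966ms=6b +827.586ms=12/5b
4) 2896.552ms=42/5b +413.793ms=6/5b
5) 3310.345ms=48/5b +413.793ms=6/5b
6) 3724.138ms=54/5b +413.793ms=6/5b
Σ=12b of 12 (174bpm 6/8) — PASS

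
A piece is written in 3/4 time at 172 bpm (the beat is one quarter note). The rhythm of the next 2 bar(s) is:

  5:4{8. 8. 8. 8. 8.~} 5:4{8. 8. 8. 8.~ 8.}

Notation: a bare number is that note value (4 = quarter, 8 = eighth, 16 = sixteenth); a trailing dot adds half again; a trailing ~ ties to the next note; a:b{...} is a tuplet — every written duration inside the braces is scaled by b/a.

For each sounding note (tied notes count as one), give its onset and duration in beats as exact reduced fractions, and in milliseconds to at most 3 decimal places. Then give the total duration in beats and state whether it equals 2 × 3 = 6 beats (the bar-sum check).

1) 0.0ms=0b +209.302ms=3/5b
2) 209.302ms=3/5b +209.302ms=3/5b
3) 418.605ms=6/5b +209.302ms=3/5b
4) 627.907ms=9/5b +209.302ms=3/5b
5) 837.209ms=12/5b +418.605ms=6/5b
6) 1255.814ms=18/5b +209.302ms=3/5b
7) 1465.116ms=21/5b +209.302ms=3/5b
8) 1674.419ms=24/5b +418.605ms=6/5b
Σ=6b of 6 (172bpm 3/4) — PASS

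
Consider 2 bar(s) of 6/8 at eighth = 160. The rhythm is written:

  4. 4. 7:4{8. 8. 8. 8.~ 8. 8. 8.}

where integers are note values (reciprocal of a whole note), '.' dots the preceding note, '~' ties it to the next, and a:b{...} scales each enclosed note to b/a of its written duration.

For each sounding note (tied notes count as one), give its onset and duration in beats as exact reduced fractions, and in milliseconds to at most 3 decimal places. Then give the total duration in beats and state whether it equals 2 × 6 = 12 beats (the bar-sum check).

1) 0.0ms=0b +1125.0ms=3b
2) 1125.0ms=3b +1125.0ms=3b
3) 2250.0ms=6b +321.429ms=6/7b
4) 2571.429ms=48/7b +321.429ms=6/7b
5) 2892.857ms=54/7b +321.429ms=6/7b
6) 3214.286ms=60/7b +642.857ms=12/7b
7) 3857.143ms=72/7b +321.429ms=6/7b
8) 4178.571ms=78/7b +321.429ms=6/7b
Σ=12b of 12 (160bpm 6/8) — PASS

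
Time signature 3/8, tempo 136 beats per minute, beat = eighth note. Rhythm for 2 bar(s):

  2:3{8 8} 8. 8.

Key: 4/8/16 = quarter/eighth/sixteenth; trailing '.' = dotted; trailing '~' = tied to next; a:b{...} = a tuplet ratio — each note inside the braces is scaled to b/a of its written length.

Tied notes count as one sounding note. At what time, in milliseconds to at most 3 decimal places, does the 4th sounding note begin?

1. 0.0ms @ 0 + 661.765ms (3/2)
2. 661.765ms @ 3/2 + 661.765ms (3/2)
3. 1323.529ms @ 3 + 661.765ms (3/2)
4. 1985.294ms @ 9/2 + 661.765ms (3/2)

note 4 onset = 9/2b = 1985.294ms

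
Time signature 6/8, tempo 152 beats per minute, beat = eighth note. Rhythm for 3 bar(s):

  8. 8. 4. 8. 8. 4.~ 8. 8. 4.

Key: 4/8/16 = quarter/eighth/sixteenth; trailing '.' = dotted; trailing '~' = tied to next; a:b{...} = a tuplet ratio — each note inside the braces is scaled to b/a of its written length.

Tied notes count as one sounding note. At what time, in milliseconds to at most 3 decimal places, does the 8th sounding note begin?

note 8 onset = 15b = 5921.053ms

1. 0.0ms @ 0 + 592.105ms (3/2)
2. 592.105ms @ 3/2 + 592.105ms (3/2)
3. 1184.211ms @ 3 + 1184.211ms (3)
4. 2368.421ms @ 6 + 592.105ms (3/2)
5. 2960.526ms @ 15/2 + 592.105ms (3/2)
6. 3552.632ms @ 9 + 1776.316ms (9/2)
7. 5328.947ms @ 27/2 + 592.105ms (3/2)
8. 5921.053ms @ 15 + 1184.211ms (3)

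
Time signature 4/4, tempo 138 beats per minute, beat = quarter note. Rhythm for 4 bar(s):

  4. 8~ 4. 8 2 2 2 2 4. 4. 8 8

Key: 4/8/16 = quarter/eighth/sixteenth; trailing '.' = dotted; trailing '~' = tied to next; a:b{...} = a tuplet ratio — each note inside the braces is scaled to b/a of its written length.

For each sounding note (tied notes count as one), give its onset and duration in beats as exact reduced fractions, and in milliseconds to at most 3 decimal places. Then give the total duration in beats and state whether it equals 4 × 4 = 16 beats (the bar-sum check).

1) 0.0ms=0b +652.174ms=3/2b
2) 652.174ms=3/2b +869.565ms=2b
3) 1521.739ms=7/2b +217.391ms=1/2b
4) 1739.13ms=4b +869.565ms=2b
5) 2608.696ms=6b +869.565ms=2b
6) 3478.261ms=8b +869.565ms=2b
7) 4347.826ms=10b +869.565ms=2b
8) 5217.391ms=12b +652.174ms=3/2b
9) 5869.565ms=27/2b +652.174ms=3/2b
10) 6521.739ms=15b +217.391ms=1/2b
11) 6739.13ms=31/2b +217.391ms=1/2b
Σ=16b of 16 (138bpm 4/4) — PASS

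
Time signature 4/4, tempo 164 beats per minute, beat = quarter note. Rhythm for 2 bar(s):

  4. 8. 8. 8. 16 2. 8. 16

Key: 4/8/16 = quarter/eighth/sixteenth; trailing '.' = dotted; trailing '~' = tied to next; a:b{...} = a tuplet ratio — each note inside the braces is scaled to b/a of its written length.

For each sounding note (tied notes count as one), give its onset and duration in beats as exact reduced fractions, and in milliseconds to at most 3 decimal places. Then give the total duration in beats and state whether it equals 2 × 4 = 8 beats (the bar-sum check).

1) 0.0ms=0b +548.78ms=3/2b
2) 548.78ms=3/2b +274.39ms=3/4b
3) 823.171ms=9/4b +274.39ms=3/4b
4) 1097.561ms=3b +274.39ms=3/4b
5) 1371.951ms=15/4b +91.463ms=1/4b
6) 1463.415ms=4b +1097.561ms=3b
7) 2560.976ms=7b +274.39ms=3/4b
8) 2835.366ms=31/4b +91.463ms=1/4b
Σ=8b of 8 (164bpm 4/4) — PASS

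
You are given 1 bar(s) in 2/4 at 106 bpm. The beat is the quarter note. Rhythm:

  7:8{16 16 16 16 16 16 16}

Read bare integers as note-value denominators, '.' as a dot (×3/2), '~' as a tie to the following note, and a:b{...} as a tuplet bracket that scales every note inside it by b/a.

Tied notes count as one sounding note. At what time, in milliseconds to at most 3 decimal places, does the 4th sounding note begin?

1. 0.0ms @ 0 + 161.725ms (2/7)
2. 161.725ms @ 2/7 + 161.725ms (2/7)
3. 323.45ms @ 4/7 + 161.725ms (2/7)
4. 485.175ms @ 6/7 + 161.725ms (2/7)
5. 646.9ms @ 8/7 + 161.725ms (2/7)
6. 808.625ms @ 10/7 + 161.725ms (2/7)
7. 970.35ms @ 12/7 + 161.725ms (2/7)

note 4 onset = 6/7b = 485.175ms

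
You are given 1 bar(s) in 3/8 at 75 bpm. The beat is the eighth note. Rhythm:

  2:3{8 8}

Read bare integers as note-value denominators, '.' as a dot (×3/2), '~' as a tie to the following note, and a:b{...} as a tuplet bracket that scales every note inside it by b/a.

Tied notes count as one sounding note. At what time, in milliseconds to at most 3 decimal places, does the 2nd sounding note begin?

note 2 onset = 3/2b = 1200.0ms

1. 0.0ms @ 0 + 1200.0ms (3/2)
2. 1200.0ms @ 3/2 + 1200.0ms (3/2)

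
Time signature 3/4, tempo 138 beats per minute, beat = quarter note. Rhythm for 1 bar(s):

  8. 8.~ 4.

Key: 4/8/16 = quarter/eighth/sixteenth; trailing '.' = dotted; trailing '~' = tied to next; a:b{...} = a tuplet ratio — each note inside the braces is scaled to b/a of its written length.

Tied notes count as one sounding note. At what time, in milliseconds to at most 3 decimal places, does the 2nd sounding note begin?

1. 0.0ms @ 0 + 326.087ms (3/4)
2. 326.087ms @ 3/4 + 978.261ms (9/4)

note 2 onset = 3/4b = 326.087ms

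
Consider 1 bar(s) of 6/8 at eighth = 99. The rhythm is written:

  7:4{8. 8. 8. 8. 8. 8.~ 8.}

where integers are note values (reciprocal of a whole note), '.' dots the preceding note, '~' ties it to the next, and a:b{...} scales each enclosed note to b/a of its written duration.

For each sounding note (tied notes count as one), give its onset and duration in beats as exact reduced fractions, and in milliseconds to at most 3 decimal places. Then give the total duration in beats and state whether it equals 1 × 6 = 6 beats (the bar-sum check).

1) 0.0ms=0b +519.481ms=6/7b
2) 519.481ms=6/7b +519.481ms=6/7b
3) 1038.961ms=12/7b +519.481ms=6/7b
4) 1558.442ms=18/7b +519.481ms=6/7b
5) 2077.922ms=24/7b +519.481ms=6/7b
6) 2597.403ms=30/7b +1038.961ms=12/7b
Σ=6b of 6 (99bpm 6/8) — PASS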